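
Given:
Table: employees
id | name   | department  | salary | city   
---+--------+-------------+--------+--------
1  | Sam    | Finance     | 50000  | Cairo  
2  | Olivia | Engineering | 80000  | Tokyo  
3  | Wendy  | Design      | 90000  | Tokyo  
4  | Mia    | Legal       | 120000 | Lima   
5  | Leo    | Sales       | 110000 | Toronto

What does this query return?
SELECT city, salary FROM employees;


Projecting columns: city, salary

5 rows:
Cairo, 50000
Tokyo, 80000
Tokyo, 90000
Lima, 120000
Toronto, 110000


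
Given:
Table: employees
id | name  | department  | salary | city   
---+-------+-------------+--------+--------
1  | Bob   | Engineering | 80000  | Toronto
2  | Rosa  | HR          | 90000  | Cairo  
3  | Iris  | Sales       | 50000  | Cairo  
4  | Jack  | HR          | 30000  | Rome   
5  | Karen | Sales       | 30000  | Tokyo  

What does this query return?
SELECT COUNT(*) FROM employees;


COUNT(*) counts all rows

5


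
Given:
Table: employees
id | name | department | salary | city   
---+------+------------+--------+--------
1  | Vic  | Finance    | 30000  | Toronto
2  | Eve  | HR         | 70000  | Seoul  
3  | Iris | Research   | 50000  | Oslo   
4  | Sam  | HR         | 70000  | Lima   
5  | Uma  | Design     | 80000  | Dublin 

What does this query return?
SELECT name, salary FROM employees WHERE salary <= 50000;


Filtering: salary <= 50000
Matching: 2 rows

2 rows:
Vic, 30000
Iris, 50000


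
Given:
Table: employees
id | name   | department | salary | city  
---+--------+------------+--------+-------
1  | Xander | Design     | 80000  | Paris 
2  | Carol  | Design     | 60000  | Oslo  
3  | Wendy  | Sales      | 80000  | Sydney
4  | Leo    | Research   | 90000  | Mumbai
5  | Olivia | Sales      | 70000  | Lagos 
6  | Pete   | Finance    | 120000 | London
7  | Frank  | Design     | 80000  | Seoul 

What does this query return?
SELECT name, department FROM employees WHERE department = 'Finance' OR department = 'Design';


Filtering: department = 'Finance' OR 'Design'
Matching: 4 rows

4 rows:
Xander, Design
Carol, Design
Pete, Finance
Frank, Design


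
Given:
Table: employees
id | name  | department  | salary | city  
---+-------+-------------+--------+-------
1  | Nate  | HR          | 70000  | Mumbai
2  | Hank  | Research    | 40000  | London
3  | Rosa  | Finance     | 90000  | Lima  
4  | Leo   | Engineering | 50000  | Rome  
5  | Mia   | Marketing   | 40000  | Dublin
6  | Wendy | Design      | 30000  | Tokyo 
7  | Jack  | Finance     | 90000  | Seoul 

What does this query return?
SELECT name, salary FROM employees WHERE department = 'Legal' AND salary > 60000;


Filtering: department = 'Legal' AND salary > 60000
Matching: 0 rows

Empty result set (0 rows)


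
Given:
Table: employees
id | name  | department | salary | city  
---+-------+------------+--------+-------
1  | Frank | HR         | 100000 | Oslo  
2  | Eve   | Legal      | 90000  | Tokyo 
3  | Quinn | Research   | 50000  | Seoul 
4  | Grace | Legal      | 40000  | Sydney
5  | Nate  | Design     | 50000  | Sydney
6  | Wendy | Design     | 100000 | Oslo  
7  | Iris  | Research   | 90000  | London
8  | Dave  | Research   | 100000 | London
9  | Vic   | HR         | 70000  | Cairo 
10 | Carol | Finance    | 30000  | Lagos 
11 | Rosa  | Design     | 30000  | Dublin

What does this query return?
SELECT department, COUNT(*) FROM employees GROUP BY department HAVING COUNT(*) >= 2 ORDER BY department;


Groups with count >= 2:
  Design: 3 -> PASS
  HR: 2 -> PASS
  Legal: 2 -> PASS
  Research: 3 -> PASS
  Finance: 1 -> filtered out


4 groups:
Design, 3
HR, 2
Legal, 2
Research, 3


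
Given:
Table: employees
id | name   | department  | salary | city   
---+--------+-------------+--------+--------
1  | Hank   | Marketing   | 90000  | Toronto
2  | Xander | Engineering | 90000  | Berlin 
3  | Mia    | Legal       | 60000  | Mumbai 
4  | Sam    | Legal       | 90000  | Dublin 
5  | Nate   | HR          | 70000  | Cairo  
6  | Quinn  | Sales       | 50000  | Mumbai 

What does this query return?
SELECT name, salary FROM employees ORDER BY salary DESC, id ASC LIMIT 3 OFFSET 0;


Sort by salary DESC (id ASC tiebreak), then skip 0 and take 3
Rows 1 through 3

3 rows:
Hank, 90000
Xander, 90000
Sam, 90000


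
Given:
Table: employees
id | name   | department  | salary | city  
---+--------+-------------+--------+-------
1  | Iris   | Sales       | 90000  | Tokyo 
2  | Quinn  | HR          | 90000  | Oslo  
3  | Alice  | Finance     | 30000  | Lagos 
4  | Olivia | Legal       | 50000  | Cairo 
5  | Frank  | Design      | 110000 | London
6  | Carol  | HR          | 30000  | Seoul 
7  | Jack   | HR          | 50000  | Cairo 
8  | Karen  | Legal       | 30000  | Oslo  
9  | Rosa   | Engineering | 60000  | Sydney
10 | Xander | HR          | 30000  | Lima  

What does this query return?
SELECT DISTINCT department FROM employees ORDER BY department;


All 'department' values (row order): Sales, HR, Finance, Legal, Design, HR, HR, Legal, Engineering, HR
Removing duplicates leaves 6 unique value(s).

6 values:
Design
Engineering
Finance
HR
Legal
Sales


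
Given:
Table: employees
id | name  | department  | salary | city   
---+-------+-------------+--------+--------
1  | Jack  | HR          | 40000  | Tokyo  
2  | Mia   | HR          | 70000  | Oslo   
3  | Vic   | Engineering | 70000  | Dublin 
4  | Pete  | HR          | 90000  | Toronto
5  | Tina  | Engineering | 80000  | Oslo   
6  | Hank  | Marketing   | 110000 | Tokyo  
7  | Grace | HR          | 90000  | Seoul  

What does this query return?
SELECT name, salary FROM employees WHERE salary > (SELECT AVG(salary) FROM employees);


Subquery: AVG(salary) = 78571.43
Filtering: salary > 78571.43
  Pete (90000) -> MATCH
  Tina (80000) -> MATCH
  Hank (110000) -> MATCH
  Grace (90000) -> MATCH


4 rows:
Pete, 90000
Tina, 80000
Hank, 110000
Grace, 90000


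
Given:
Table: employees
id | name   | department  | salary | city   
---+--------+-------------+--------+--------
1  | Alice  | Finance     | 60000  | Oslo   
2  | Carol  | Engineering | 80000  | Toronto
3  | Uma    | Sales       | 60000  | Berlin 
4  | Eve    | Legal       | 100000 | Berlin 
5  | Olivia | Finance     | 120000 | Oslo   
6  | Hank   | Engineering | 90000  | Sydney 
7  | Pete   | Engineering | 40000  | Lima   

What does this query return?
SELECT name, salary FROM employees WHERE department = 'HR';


Filtering: department = 'HR'
Matching rows: 0

Empty result set (0 rows)


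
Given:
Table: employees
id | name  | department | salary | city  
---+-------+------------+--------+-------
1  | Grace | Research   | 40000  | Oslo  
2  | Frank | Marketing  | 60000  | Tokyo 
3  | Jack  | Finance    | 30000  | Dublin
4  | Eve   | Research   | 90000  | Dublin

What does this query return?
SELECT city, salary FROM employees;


Projecting columns: city, salary

4 rows:
Oslo, 40000
Tokyo, 60000
Dublin, 30000
Dublin, 90000


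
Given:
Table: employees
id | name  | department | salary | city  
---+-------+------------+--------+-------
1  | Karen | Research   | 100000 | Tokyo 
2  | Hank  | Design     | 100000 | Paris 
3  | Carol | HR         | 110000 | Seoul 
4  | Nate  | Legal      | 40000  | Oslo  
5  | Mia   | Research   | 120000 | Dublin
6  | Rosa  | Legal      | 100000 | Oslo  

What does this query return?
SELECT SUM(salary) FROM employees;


SUM(salary) = 100000 + 100000 + 110000 + 40000 + 120000 + 100000 = 570000

570000


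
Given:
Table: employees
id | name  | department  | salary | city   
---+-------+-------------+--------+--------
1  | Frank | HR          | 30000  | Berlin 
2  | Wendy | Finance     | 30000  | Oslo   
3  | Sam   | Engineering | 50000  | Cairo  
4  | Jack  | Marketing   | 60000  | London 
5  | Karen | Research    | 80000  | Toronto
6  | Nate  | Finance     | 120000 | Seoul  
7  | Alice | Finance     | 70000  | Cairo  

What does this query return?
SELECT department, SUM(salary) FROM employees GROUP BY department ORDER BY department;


Summing salary within each department:
  Engineering: 50000 = 50000
  Finance: 30000 + 120000 + 70000 = 220000
  HR: 30000 = 30000
  Marketing: 60000 = 60000
  Research: 80000 = 80000


5 groups:
Engineering, 50000
Finance, 220000
HR, 30000
Marketing, 60000
Research, 80000


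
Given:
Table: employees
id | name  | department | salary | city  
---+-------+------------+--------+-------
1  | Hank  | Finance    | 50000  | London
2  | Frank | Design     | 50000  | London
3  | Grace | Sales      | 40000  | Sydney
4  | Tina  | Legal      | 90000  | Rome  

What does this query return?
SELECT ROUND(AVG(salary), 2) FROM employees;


SUM(salary) = 230000
COUNT = 4
ROUND(AVG, 2) = ROUND(230000 / 4, 2) = 57500.0

57500.0


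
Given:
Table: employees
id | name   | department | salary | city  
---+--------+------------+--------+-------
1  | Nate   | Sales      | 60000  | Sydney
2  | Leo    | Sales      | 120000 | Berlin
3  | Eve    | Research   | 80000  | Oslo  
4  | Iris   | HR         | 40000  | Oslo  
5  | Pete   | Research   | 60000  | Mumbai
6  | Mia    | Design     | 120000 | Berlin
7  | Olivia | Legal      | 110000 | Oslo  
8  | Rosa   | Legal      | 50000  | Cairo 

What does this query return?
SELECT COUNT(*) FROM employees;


COUNT(*) counts all rows

8


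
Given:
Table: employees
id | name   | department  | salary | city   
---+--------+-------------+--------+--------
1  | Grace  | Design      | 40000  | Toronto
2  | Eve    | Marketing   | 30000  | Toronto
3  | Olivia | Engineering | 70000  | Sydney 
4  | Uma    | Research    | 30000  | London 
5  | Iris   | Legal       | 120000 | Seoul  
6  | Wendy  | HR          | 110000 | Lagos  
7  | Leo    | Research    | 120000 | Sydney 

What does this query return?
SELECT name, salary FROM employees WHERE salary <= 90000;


Filtering: salary <= 90000
Matching: 4 rows

4 rows:
Grace, 40000
Eve, 30000
Olivia, 70000
Uma, 30000


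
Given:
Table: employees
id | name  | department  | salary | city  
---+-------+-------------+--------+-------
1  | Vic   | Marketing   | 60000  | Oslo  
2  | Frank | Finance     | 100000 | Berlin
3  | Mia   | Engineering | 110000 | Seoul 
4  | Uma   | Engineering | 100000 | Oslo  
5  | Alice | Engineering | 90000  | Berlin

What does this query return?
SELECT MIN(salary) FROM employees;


Salaries: 60000, 100000, 110000, 100000, 90000
MIN = 60000

60000


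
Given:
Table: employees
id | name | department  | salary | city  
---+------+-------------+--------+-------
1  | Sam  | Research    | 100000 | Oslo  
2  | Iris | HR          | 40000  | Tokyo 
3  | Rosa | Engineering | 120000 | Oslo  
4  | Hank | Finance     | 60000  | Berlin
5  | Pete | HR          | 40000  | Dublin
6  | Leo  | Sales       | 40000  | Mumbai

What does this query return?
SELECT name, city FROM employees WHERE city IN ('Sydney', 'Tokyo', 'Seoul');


Filtering: city IN ('Sydney', 'Tokyo', 'Seoul')
Matching: 1 rows

1 rows:
Iris, Tokyo


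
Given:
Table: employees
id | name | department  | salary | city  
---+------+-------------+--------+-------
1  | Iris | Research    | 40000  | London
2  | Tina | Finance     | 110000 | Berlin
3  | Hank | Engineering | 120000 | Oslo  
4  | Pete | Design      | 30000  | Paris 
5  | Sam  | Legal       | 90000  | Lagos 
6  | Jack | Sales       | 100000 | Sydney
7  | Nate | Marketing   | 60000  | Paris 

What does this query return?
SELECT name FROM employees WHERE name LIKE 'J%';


LIKE 'J%' matches names starting with 'J'
Matching: 1

1 rows:
Jack


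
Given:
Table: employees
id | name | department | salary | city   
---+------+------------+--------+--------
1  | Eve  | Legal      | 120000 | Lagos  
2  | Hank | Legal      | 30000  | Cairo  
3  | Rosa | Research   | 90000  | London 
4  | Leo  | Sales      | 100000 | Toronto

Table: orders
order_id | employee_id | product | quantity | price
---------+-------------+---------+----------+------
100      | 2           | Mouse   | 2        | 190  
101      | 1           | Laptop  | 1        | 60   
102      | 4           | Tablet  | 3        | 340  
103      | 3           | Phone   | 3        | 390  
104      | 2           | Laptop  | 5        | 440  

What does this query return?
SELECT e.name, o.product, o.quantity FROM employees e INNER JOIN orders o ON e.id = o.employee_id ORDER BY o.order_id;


Joining employees.id = orders.employee_id:
  employee Hank (id=2) -> order Mouse
  employee Eve (id=1) -> order Laptop
  employee Leo (id=4) -> order Tablet
  employee Rosa (id=3) -> order Phone
  employee Hank (id=2) -> order Laptop


5 rows:
Hank, Mouse, 2
Eve, Laptop, 1
Leo, Tablet, 3
Rosa, Phone, 3
Hank, Laptop, 5


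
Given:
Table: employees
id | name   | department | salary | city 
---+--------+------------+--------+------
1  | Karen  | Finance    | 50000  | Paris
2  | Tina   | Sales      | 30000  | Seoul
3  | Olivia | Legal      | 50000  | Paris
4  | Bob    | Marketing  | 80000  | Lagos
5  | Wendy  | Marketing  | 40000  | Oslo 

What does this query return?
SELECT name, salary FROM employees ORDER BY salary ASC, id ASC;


Sorting by salary ASC, then id ASC for ties

5 rows:
Tina, 30000
Wendy, 40000
Karen, 50000
Olivia, 50000
Bob, 80000


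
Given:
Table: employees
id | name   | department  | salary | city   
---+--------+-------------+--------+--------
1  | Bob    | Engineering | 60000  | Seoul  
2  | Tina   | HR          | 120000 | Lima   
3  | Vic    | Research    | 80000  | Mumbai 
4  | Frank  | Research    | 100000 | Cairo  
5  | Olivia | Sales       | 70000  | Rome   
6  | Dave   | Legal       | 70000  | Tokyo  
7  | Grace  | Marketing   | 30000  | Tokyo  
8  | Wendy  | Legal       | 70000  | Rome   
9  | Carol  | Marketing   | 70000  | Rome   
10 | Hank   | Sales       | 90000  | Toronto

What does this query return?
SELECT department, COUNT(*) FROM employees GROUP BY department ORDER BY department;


Assigning each row to its department group:
  Bob -> Engineering
  Tina -> HR
  Vic -> Research
  Frank -> Research
  Olivia -> Sales
  Dave -> Legal
  Grace -> Marketing
  Wendy -> Legal
  Carol -> Marketing
  Hank -> Sales


6 groups:
Engineering, 1
HR, 1
Legal, 2
Marketing, 2
Research, 2
Sales, 2


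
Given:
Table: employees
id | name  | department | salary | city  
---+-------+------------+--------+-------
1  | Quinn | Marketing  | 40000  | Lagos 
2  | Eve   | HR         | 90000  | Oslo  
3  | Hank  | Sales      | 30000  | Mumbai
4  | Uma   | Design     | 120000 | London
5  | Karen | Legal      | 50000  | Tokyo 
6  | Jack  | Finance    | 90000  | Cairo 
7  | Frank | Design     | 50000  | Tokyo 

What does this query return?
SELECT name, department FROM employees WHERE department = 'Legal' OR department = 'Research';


Filtering: department = 'Legal' OR 'Research'
Matching: 1 rows

1 rows:
Karen, Legal


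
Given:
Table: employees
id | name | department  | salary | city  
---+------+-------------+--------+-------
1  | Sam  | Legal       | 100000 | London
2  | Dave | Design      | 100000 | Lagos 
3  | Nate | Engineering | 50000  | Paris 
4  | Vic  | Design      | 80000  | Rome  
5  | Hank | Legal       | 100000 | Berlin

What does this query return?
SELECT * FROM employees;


SELECT * returns all 5 rows with all columns

5 rows:
1, Sam, Legal, 100000, London
2, Dave, Design, 100000, Lagos
3, Nate, Engineering, 50000, Paris
4, Vic, Design, 80000, Rome
5, Hank, Legal, 100000, Berlin


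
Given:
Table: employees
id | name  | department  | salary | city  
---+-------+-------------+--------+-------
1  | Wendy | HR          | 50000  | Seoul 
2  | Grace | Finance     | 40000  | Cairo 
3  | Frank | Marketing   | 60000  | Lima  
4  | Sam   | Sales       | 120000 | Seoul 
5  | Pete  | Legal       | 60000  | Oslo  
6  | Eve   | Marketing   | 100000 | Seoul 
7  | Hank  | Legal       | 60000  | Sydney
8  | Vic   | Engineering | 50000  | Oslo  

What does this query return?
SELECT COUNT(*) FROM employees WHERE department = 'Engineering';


Counting rows where department = 'Engineering'
  Vic -> MATCH


1


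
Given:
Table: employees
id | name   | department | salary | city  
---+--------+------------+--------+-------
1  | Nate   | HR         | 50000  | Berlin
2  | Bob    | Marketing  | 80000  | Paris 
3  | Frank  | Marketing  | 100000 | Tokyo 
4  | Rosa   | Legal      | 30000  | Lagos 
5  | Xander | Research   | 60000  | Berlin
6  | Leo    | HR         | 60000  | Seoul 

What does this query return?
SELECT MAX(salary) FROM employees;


Salaries: 50000, 80000, 100000, 30000, 60000, 60000
MAX = 100000

100000


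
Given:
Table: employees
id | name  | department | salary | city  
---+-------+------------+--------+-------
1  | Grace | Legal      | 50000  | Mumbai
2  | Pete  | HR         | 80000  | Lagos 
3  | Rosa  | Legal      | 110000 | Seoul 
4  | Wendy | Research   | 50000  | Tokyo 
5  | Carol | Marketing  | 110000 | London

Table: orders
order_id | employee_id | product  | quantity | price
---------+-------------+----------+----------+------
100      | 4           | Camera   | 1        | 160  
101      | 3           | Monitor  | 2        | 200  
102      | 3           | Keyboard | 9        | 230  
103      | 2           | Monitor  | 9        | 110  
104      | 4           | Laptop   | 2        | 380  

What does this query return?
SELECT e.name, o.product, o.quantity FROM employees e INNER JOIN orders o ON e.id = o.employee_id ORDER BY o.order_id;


Joining employees.id = orders.employee_id:
  employee Wendy (id=4) -> order Camera
  employee Rosa (id=3) -> order Monitor
  employee Rosa (id=3) -> order Keyboard
  employee Pete (id=2) -> order Monitor
  employee Wendy (id=4) -> order Laptop


5 rows:
Wendy, Camera, 1
Rosa, Monitor, 2
Rosa, Keyboard, 9
Pete, Monitor, 9
Wendy, Laptop, 2


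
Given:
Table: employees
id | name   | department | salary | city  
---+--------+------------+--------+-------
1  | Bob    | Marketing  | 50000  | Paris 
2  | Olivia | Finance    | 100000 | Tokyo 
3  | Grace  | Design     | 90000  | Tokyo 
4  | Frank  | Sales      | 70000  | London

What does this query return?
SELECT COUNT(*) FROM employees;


COUNT(*) counts all rows

4


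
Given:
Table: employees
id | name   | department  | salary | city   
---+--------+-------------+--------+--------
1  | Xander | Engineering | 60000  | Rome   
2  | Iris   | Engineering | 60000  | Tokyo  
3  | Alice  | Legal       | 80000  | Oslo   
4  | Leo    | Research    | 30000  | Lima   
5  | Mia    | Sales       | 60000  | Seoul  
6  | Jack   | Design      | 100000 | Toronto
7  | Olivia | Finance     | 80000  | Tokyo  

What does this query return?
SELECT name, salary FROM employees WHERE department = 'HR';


Filtering: department = 'HR'
Matching rows: 0

Empty result set (0 rows)


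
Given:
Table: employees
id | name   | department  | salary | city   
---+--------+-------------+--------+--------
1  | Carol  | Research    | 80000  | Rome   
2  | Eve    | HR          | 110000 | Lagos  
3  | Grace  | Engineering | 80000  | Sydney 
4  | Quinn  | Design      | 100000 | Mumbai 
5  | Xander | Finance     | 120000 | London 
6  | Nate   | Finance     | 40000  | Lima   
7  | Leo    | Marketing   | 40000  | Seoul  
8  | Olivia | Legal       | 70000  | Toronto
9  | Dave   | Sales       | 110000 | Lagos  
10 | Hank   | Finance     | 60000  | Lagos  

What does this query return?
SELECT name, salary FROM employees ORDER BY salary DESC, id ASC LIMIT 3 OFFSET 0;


Sort by salary DESC (id ASC tiebreak), then skip 0 and take 3
Rows 1 through 3

3 rows:
Xander, 120000
Eve, 110000
Dave, 110000


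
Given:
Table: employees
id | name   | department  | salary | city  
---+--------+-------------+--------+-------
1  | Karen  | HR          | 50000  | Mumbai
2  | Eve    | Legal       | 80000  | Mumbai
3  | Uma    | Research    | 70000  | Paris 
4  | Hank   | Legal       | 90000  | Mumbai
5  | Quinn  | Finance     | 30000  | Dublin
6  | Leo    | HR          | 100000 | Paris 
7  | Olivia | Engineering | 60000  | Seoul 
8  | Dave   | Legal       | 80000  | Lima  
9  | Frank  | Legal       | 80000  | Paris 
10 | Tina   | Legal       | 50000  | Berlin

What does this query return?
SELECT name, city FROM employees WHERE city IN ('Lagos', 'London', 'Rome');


Filtering: city IN ('Lagos', 'London', 'Rome')
Matching: 0 rows

Empty result set (0 rows)


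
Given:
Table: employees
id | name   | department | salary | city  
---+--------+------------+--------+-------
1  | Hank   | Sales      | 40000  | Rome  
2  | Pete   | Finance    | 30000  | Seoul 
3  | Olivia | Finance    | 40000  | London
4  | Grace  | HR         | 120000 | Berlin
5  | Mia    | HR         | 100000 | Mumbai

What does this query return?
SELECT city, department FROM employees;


Projecting columns: city, department

5 rows:
Rome, Sales
Seoul, Finance
London, Finance
Berlin, HR
Mumbai, HR


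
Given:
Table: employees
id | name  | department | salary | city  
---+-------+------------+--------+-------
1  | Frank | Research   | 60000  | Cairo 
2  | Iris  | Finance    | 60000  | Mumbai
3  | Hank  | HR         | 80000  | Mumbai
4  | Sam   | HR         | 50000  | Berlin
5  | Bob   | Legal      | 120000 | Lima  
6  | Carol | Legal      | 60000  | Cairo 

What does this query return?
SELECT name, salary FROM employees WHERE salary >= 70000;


Filtering: salary >= 70000
Matching: 2 rows

2 rows:
Hank, 80000
Bob, 120000


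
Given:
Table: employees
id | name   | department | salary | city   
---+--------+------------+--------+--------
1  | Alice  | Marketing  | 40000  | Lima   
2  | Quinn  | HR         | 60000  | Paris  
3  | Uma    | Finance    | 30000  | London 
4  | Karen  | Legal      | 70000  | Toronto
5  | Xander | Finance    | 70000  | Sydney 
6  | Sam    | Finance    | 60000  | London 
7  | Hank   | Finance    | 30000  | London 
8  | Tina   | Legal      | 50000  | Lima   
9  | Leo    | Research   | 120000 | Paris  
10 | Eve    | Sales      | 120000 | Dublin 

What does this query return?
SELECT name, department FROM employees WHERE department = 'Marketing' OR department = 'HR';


Filtering: department = 'Marketing' OR 'HR'
Matching: 2 rows

2 rows:
Alice, Marketing
Quinn, HR


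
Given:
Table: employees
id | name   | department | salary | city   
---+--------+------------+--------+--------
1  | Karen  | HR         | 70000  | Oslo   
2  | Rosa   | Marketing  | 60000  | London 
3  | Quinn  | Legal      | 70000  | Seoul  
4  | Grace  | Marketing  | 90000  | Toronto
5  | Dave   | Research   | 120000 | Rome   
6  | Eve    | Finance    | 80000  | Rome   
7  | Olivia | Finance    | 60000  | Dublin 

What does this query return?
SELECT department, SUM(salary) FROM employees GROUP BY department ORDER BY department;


Summing salary within each department:
  Finance: 80000 + 60000 = 140000
  HR: 70000 = 70000
  Legal: 70000 = 70000
  Marketing: 60000 + 90000 = 150000
  Research: 120000 = 120000


5 groups:
Finance, 140000
HR, 70000
Legal, 70000
Marketing, 150000
Research, 120000


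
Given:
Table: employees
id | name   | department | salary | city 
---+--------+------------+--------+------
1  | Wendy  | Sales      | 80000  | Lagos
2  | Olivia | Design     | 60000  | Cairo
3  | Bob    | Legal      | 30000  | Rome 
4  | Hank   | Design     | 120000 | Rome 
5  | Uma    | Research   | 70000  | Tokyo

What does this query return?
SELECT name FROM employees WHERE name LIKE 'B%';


LIKE 'B%' matches names starting with 'B'
Matching: 1

1 rows:
Bob


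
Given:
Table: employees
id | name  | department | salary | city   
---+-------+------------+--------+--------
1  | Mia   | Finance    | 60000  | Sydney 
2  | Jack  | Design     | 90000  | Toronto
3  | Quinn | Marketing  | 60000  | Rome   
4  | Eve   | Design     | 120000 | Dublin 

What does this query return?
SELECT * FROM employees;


SELECT * returns all 4 rows with all columns

4 rows:
1, Mia, Finance, 60000, Sydney
2, Jack, Design, 90000, Toronto
3, Quinn, Marketing, 60000, Rome
4, Eve, Design, 120000, Dublin


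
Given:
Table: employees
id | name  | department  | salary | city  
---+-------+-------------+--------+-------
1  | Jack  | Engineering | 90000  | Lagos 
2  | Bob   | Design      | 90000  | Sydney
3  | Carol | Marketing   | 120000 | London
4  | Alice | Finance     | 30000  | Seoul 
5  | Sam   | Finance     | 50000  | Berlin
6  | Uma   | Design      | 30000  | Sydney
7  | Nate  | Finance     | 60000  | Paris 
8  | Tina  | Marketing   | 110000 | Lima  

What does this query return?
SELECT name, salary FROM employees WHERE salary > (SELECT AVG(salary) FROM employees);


Subquery: AVG(salary) = 72500.0
Filtering: salary > 72500.0
  Jack (90000) -> MATCH
  Bob (90000) -> MATCH
  Carol (120000) -> MATCH
  Tina (110000) -> MATCH


4 rows:
Jack, 90000
Bob, 90000
Carol, 120000
Tina, 110000


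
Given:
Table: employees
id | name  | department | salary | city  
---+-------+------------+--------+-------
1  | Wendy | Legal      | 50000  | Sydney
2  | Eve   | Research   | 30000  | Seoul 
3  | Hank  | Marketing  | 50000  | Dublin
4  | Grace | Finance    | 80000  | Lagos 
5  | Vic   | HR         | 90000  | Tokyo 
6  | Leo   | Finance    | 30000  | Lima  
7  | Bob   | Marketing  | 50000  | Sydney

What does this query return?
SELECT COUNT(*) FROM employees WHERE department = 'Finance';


Counting rows where department = 'Finance'
  Grace -> MATCH
  Leo -> MATCH


2


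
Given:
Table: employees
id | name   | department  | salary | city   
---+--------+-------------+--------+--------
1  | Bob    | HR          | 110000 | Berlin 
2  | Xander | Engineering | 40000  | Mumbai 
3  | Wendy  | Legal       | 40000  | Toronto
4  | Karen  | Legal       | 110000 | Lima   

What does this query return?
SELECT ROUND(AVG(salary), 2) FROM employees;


SUM(salary) = 300000
COUNT = 4
ROUND(AVG, 2) = ROUND(300000 / 4, 2) = 75000.0

75000.0


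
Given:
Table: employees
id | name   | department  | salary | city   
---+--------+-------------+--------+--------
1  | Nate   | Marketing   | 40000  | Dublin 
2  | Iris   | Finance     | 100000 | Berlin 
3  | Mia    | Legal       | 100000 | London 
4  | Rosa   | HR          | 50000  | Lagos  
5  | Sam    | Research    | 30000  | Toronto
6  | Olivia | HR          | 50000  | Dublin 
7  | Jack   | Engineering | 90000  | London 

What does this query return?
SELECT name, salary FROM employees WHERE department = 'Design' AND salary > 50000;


Filtering: department = 'Design' AND salary > 50000
Matching: 0 rows

Empty result set (0 rows)


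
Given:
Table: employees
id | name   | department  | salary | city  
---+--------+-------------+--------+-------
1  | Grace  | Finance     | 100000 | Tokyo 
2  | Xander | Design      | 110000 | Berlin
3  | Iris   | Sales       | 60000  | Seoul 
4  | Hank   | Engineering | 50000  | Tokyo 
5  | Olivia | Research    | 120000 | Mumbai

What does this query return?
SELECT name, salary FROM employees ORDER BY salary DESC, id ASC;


Sorting by salary DESC, then id ASC for ties

5 rows:
Olivia, 120000
Xander, 110000
Grace, 100000
Iris, 60000
Hank, 50000


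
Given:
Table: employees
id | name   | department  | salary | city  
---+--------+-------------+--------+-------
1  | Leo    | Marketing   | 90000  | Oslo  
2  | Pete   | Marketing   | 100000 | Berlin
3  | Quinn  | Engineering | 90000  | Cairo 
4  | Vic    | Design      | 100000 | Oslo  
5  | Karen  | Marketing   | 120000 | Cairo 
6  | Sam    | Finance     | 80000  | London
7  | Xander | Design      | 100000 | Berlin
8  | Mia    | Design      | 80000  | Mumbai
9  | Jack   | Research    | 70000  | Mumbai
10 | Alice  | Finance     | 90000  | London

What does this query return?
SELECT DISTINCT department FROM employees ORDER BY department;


All 'department' values (row order): Marketing, Marketing, Engineering, Design, Marketing, Finance, Design, Design, Research, Finance
Removing duplicates leaves 5 unique value(s).

5 values:
Design
Engineering
Finance
Marketing
Research


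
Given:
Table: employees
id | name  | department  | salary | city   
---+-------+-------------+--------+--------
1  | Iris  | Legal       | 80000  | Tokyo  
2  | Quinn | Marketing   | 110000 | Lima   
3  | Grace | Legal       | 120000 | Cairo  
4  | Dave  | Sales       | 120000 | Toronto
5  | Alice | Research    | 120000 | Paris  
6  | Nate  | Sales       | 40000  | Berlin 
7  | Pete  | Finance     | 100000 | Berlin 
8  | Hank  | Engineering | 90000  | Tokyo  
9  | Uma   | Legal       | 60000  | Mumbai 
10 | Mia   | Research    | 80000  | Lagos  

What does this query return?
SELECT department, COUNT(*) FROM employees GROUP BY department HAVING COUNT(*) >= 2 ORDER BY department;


Groups with count >= 2:
  Legal: 3 -> PASS
  Research: 2 -> PASS
  Sales: 2 -> PASS
  Engineering: 1 -> filtered out
  Finance: 1 -> filtered out
  Marketing: 1 -> filtered out


3 groups:
Legal, 3
Research, 2
Sales, 2


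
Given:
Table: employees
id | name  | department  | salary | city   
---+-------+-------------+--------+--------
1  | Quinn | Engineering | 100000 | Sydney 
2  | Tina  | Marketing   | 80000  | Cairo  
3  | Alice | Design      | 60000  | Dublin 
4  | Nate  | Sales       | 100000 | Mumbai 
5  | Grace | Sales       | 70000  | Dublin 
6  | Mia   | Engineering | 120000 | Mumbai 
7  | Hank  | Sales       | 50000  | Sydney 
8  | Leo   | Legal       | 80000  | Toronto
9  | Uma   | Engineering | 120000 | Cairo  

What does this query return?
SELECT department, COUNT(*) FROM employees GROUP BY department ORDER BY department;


Assigning each row to its department group:
  Quinn -> Engineering
  Tina -> Marketing
  Alice -> Design
  Nate -> Sales
  Grace -> Sales
  Mia -> Engineering
  Hank -> Sales
  Leo -> Legal
  Uma -> Engineering


5 groups:
Design, 1
Engineering, 3
Legal, 1
Marketing, 1
Sales, 3


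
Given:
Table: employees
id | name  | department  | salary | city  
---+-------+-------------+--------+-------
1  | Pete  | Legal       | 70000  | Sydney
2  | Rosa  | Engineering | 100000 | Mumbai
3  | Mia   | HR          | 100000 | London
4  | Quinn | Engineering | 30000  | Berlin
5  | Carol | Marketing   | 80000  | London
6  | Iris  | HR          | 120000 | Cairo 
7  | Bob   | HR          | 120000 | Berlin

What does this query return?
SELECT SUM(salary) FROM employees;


SUM(salary) = 70000 + 100000 + 100000 + 30000 + 80000 + 120000 + 120000 = 620000

620000


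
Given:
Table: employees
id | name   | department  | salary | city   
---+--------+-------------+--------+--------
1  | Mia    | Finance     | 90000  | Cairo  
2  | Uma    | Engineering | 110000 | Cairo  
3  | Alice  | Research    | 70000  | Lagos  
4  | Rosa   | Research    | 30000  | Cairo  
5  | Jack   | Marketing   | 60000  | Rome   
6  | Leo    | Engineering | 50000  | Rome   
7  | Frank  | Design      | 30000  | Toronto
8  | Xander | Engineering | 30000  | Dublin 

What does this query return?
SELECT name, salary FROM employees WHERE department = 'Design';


Filtering: department = 'Design'
Matching rows: 1

1 rows:
Frank, 30000


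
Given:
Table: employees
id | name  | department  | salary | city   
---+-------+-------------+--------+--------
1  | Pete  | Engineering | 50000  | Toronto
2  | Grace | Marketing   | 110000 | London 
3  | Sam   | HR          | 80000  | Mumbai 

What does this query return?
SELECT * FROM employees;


SELECT * returns all 3 rows with all columns

3 rows:
1, Pete, Engineering, 50000, Toronto
2, Grace, Marketing, 110000, London
3, Sam, HR, 80000, Mumbai


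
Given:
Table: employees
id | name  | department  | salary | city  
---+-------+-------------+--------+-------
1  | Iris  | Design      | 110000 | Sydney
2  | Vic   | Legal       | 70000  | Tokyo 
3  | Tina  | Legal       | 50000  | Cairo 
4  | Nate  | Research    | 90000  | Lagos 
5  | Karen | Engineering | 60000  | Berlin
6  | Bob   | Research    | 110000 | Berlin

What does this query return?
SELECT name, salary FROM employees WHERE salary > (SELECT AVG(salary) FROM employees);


Subquery: AVG(salary) = 81666.67
Filtering: salary > 81666.67
  Iris (110000) -> MATCH
  Nate (90000) -> MATCH
  Bob (110000) -> MATCH


3 rows:
Iris, 110000
Nate, 90000
Bob, 110000


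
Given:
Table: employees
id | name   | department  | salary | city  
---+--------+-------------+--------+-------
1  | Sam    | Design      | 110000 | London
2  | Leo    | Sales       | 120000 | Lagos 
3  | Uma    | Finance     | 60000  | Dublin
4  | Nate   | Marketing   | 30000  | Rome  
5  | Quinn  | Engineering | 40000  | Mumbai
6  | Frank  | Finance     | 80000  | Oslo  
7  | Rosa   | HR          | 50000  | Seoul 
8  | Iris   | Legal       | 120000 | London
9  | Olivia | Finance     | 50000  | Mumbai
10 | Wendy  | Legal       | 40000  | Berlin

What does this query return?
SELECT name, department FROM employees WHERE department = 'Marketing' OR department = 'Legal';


Filtering: department = 'Marketing' OR 'Legal'
Matching: 3 rows

3 rows:
Nate, Marketing
Iris, Legal
Wendy, Legal


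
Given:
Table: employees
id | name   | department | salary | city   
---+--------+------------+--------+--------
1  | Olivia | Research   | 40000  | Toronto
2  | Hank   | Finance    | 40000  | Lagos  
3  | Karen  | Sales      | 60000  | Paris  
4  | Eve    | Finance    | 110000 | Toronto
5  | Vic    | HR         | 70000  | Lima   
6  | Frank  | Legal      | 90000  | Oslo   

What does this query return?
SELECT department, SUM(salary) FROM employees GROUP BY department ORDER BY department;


Summing salary within each department:
  Finance: 40000 + 110000 = 150000
  HR: 70000 = 70000
  Legal: 90000 = 90000
  Research: 40000 = 40000
  Sales: 60000 = 60000


5 groups:
Finance, 150000
HR, 70000
Legal, 90000
Research, 40000
Sales, 60000


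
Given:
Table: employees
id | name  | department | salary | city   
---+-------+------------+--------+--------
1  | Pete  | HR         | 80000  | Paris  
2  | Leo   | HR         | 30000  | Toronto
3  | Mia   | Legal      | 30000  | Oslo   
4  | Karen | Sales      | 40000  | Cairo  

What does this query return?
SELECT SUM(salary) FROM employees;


SUM(salary) = 80000 + 30000 + 30000 + 40000 = 180000

180000


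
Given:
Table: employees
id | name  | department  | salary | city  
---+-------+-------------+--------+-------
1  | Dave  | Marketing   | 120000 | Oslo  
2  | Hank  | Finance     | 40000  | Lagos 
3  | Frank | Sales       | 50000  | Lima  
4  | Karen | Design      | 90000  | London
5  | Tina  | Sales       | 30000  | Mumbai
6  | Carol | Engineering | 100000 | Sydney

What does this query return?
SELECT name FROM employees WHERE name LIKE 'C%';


LIKE 'C%' matches names starting with 'C'
Matching: 1

1 rows:
Carol


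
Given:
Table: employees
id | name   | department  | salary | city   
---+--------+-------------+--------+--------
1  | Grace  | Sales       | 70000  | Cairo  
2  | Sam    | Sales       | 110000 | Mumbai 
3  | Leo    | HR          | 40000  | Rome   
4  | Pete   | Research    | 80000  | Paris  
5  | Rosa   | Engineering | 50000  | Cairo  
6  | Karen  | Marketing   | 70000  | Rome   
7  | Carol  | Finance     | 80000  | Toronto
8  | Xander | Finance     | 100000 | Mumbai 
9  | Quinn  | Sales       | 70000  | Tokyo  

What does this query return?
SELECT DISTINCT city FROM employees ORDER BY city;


All 'city' values (row order): Cairo, Mumbai, Rome, Paris, Cairo, Rome, Toronto, Mumbai, Tokyo
Removing duplicates leaves 6 unique value(s).

6 values:
Cairo
Mumbai
Paris
Rome
Tokyo
Toronto


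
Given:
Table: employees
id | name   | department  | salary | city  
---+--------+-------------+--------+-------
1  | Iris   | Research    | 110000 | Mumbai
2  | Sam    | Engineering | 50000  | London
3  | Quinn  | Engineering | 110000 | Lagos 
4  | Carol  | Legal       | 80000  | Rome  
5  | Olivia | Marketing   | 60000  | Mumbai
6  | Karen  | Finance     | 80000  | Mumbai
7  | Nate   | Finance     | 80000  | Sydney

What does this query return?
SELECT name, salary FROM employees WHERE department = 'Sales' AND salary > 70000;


Filtering: department = 'Sales' AND salary > 70000
Matching: 0 rows

Empty result set (0 rows)


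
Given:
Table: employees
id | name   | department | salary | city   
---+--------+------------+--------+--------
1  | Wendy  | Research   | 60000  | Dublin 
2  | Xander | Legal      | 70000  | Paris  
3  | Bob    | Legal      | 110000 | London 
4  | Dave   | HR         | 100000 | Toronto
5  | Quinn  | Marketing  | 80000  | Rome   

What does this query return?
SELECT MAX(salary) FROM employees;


Salaries: 60000, 70000, 110000, 100000, 80000
MAX = 110000

110000


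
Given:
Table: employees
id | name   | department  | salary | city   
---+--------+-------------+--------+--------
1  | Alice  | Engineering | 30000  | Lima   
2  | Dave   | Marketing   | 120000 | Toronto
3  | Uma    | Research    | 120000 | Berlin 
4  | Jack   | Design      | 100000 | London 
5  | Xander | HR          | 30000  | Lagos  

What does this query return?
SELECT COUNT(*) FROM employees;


COUNT(*) counts all rows

5


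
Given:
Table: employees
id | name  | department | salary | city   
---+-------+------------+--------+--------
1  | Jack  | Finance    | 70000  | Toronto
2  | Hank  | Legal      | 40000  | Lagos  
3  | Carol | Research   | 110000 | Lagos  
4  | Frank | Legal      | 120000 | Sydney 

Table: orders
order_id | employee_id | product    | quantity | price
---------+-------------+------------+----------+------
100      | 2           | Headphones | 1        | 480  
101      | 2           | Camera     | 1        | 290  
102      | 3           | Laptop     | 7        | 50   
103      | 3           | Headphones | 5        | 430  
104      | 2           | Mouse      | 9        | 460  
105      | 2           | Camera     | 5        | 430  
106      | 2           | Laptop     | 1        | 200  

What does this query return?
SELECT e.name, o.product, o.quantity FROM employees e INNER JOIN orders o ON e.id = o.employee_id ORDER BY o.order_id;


Joining employees.id = orders.employee_id:
  employee Hank (id=2) -> order Headphones
  employee Hank (id=2) -> order Camera
  employee Carol (id=3) -> order Laptop
  employee Carol (id=3) -> order Headphones
  employee Hank (id=2) -> order Mouse
  employee Hank (id=2) -> order Camera
  employee Hank (id=2) -> order Laptop


7 rows:
Hank, Headphones, 1
Hank, Camera, 1
Carol, Laptop, 7
Carol, Headphones, 5
Hank, Mouse, 9
Hank, Camera, 5
Hank, Laptop, 1


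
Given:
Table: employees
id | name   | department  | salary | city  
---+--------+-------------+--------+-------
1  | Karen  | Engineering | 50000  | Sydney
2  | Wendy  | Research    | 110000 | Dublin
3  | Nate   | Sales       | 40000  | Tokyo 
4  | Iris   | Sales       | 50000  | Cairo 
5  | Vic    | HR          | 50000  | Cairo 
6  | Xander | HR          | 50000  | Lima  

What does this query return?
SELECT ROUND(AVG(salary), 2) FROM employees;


SUM(salary) = 350000
COUNT = 6
ROUND(AVG, 2) = ROUND(350000 / 6, 2) = 58333.33

58333.33


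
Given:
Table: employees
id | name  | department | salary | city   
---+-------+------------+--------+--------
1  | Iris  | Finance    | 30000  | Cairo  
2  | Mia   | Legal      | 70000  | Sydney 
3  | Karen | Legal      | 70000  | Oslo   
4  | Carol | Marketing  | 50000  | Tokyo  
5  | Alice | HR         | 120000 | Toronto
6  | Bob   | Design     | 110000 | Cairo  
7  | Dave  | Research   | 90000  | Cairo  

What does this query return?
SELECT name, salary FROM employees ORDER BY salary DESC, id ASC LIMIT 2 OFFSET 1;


Sort by salary DESC (id ASC tiebreak), then skip 1 and take 2
Rows 2 through 3

2 rows:
Bob, 110000
Dave, 90000


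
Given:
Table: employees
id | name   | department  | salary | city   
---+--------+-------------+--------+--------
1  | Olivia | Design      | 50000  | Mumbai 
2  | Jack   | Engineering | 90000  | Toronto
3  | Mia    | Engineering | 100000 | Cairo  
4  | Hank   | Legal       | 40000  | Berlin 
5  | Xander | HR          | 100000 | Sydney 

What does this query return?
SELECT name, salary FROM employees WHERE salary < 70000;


Filtering: salary < 70000
Matching: 2 rows

2 rows:
Olivia, 50000
Hank, 40000


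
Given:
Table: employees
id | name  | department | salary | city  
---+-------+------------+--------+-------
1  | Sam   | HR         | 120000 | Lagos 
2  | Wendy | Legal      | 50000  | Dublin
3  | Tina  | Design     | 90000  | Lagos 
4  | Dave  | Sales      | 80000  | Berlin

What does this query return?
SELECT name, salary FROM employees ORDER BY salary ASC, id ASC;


Sorting by salary ASC, then id ASC for ties

4 rows:
Wendy, 50000
Dave, 80000
Tina, 90000
Sam, 120000
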